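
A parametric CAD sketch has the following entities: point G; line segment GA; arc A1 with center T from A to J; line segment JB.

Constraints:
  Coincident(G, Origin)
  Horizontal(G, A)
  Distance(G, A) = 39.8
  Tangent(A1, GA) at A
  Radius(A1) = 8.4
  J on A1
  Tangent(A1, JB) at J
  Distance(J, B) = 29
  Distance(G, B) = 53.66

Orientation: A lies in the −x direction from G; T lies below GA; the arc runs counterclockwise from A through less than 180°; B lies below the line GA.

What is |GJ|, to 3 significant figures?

49.0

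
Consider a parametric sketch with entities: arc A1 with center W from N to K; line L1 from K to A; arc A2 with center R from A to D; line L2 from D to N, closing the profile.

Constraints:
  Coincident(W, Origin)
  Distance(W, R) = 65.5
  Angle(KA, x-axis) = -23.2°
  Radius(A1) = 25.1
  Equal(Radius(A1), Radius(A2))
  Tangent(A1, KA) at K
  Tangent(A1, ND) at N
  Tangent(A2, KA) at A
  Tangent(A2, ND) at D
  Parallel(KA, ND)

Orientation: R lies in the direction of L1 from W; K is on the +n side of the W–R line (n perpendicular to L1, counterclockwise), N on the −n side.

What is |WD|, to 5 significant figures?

70.145

The slot axis is L1's direction at -23.2°, so u = (cos -23.2°, sin -23.2°) = (0.91914, -0.39394) and n = (−sin -23.2°, cos -23.2°) = (0.39394, 0.91914). W is at the origin and R lies 65.5 along u from W, so R = 65.5·u = (60.203, -25.803). Tangency of A1 to both parallel lines with radius 25.1 puts K and N at W ± 25.1·n: K = (9.8879, 23.070), N = (-9.8879, -23.070). Equal radii place A and D the same way about R: A = R + 25.1·n = (70.091, -2.7329), D = R − 25.1·n = (50.315, -48.873). Then |WD| = |D − W| = 70.145.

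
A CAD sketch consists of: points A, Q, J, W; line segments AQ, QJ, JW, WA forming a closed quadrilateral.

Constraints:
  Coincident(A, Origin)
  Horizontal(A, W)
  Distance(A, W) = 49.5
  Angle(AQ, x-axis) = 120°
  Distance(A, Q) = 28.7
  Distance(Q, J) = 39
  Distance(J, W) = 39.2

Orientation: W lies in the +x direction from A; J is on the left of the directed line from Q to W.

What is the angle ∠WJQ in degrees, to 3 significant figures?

122°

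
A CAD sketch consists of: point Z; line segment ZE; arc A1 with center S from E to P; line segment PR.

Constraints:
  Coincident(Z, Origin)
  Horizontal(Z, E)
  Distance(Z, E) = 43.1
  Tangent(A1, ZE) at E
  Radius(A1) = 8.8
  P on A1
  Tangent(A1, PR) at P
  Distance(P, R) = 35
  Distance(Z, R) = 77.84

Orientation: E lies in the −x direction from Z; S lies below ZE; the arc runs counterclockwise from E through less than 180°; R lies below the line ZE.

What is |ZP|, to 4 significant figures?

50.25

Checks: |SE| = 8.800 ✓; |SP| = 8.800 ✓; ∠(SP, PR) = 90.00° ✓; |PR| = 35.00 ✓; |ZR| = 77.84 ✓.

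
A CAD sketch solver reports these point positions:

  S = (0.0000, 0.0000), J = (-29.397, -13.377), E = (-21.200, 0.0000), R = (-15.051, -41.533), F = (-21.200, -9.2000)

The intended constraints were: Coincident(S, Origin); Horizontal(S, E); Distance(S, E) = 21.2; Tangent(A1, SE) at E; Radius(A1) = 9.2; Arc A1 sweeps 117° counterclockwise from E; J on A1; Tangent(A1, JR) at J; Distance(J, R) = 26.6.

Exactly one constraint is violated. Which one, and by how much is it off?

Distance(J, R) = 26.6 — off by 5.00.

S = (0.00, 0.00) ✓; S.y = 0.00, E.y = 0.00 ✓; |SE| = 21.20 ✓; ∠(FE, ES) = 90.00° ✓; |FE| = 9.200 ✓; bearing(F→J) − bearing(F→E) = 117.0° ✓; |FJ| = 9.200 ✓; ∠(FJ, JR) = 90.00° ✓; |JR| = 31.60 ✗.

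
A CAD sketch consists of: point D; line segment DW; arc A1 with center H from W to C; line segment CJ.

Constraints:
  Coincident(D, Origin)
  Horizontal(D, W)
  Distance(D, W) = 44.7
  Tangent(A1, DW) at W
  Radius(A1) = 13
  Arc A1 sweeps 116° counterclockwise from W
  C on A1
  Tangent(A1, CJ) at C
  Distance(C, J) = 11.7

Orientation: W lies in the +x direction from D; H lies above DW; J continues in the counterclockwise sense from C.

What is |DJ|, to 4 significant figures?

59.00

On A1, W sits at bearing -90° from H; a 116° counterclockwise sweep puts C at bearing 26°, so C = H + 13.0·(cos 26°, sin 26°) = (56.38, 18.70). Since A1 is tangent to CJ there, HC ⟂ CJ, so CJ runs along (−sin 26°, cos 26°); with |CJ| = 11.7, J = (51.26, 29.21). Then |DJ| = |J − D| = 59.00.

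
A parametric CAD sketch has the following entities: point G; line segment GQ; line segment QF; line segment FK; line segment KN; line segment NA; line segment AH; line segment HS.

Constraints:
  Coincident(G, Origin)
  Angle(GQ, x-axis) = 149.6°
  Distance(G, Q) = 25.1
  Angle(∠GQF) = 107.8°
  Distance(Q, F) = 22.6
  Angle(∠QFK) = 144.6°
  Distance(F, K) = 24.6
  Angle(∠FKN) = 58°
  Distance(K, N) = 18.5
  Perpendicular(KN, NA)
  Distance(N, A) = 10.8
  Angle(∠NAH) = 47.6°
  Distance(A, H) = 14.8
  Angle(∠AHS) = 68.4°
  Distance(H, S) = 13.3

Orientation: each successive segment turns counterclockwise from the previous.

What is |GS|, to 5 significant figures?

34.315

G is at the origin; GQ runs at 149.6° with length 25.1, so Q = (-21.649, 12.701). ∠GQF = 107.8° gives QF at -138.20° from the x-axis; with |QF| = 22.6, F = (-38.497, -2.3622). ∠QFK = 144.6° gives FK at -102.80° from the x-axis; with |FK| = 24.6, K = (-43.947, -26.351). ∠FKN = 58.0° gives KN at 19.200° from the x-axis; with |KN| = 18.5, N = (-26.476, -20.267). The perpendicularity gives NA at right angles to KN, so NA runs at 109.20°; with |NA| = 10.8, A = (-30.028, -10.068). ∠NAH = 47.6° gives AH at -118.40° from the x-axis; with |AH| = 14.8, H = (-37.067, -23.086). ∠AHS = 68.4° gives HS at -6.8000° from the x-axis; with |HS| = 13.3, S = (-23.861, -24.661). Then |GS| = |S − G| = 34.315.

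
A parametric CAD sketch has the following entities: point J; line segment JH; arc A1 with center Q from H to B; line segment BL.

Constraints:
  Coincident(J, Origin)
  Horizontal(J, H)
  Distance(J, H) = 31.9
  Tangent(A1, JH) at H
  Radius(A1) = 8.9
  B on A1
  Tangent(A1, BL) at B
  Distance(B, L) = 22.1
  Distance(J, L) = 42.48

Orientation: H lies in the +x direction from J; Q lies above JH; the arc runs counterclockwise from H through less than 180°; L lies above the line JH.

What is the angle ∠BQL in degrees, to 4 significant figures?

68.06°

J is at the origin; J and H share the same y with |JH| = 31.9 and H on the +x side, so H = (31.90, 0.000). The tangent condition forces QH to be normal to JH, so Q = H + (0, 8.9) = (31.90, 8.900). Since QB ⟂ BL (tangency), |QL| = √(8.9² + 22.1²) = 23.82 regardless of where B sits on A1. So L lies on both circle(J, 42.48) and circle(Q, 23.82); the above-JH intersection is L = (27.56, 32.33). B is the foot of the tangent from L: B = (39.41, 13.67).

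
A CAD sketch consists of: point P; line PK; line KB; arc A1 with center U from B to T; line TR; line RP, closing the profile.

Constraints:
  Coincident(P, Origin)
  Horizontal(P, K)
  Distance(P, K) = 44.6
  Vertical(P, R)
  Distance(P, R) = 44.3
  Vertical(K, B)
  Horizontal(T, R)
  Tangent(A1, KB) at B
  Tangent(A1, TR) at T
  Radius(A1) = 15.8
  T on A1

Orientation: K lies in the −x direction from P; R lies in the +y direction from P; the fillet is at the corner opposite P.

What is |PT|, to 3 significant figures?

52.8

P is at the origin; P and K share the same y with |PK| = 44.6 and K on the −x side, so K = (-44.6, 0.00). PR is vertical with |PR| = 44.3 and R on the +y side, so R = (0.00, 44.3). The virtual corner opposite P is at (-44.6, 44.3). A1 meets KB tangentially, so UB is at right angles to KB and A1 meets TR tangentially, so UT is at right angles to TR, with radius 15.8, so the center U sits 15.8 in from both sides at U = (-28.8, 28.5). That places the tangent points at B = (-44.6, 28.5) on KB and T = (-28.8, 44.3) on TR. Then |PT| = |T − P| = 52.8.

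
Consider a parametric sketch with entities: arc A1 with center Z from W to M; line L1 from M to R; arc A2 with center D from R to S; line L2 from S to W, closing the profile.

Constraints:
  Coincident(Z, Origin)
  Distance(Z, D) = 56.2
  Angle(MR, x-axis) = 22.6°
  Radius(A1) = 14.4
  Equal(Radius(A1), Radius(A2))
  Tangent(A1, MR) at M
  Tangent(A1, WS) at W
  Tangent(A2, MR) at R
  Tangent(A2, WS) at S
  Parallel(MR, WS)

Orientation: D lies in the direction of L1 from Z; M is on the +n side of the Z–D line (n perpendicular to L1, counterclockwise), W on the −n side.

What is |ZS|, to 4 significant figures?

58.02

The slot axis is L1's direction at 22.6°, so u = (cos 22.6°, sin 22.6°) = (0.9232, 0.3843) and n = (−sin 22.6°, cos 22.6°) = (-0.3843, 0.9232). Z is at the origin and D lies 56.2 along u from Z, so D = 56.2·u = (51.88, 21.60). Tangency of A1 to both parallel lines with radius 14.4 puts M and W at Z ± 14.4·n: M = (-5.534, 13.29), W = (5.534, -13.29). Equal radii place R and S the same way about D: R = D + 14.4·n = (46.35, 34.89), S = D − 14.4·n = (57.42, 8.303). Then |ZS| = |S − Z| = 58.02.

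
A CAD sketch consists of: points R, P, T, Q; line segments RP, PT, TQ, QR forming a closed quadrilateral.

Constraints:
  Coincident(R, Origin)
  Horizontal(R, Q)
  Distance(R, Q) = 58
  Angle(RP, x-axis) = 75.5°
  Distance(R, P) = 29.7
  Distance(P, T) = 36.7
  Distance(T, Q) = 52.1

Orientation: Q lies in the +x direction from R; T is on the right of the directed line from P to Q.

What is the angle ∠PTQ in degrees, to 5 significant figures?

79.791°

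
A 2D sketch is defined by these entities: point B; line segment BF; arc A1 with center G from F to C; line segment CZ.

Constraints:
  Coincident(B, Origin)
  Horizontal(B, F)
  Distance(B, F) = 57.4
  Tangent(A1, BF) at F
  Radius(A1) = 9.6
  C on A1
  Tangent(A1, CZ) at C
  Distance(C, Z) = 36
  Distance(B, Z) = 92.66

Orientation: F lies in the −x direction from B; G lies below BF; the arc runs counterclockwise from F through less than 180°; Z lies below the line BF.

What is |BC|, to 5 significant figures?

65.172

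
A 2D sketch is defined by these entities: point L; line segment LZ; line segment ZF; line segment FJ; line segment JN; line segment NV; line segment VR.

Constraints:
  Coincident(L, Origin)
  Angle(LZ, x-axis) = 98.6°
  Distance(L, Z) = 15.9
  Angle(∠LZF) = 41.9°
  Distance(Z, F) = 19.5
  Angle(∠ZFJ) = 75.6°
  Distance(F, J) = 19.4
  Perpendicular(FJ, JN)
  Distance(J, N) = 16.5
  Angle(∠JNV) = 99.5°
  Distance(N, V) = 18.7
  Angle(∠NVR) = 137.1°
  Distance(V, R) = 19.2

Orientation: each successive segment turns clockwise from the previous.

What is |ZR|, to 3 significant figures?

22.2

∠JNV = 99.5° gives NV at 45.6° from the x-axis; with |NV| = 18.7, V = (0.356, 18.6). ∠NVR = 137.1° gives VR at 2.70° from the x-axis; with |VR| = 19.2, R = (19.5, 19.5). Then |ZR| = |R − Z| = 22.2.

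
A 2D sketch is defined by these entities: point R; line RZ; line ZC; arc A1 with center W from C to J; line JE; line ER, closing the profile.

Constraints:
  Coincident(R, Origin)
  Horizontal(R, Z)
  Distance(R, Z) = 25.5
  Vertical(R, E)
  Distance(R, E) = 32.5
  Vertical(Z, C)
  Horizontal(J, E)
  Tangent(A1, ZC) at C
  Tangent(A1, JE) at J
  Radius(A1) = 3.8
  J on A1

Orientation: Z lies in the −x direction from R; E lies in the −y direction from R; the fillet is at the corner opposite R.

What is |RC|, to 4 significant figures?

38.39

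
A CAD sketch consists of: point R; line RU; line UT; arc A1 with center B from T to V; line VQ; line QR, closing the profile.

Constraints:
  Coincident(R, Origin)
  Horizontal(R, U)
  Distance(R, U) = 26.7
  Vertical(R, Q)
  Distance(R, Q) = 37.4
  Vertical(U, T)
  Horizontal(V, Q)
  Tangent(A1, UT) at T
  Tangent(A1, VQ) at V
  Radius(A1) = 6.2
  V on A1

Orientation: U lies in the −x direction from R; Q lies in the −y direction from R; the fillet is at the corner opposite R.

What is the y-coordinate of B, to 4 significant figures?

-31.20

RQ is vertical with |RQ| = 37.4 and Q on the −y side, so Q = (0.000, -37.40). The virtual corner opposite R is at (-26.70, -37.40). Since A1 is tangent to UT there, BT ⟂ UT and the tangent condition forces BV to be normal to VQ, with radius 6.2, so the center B sits 6.2 in from both sides at B = (-20.50, -31.20). So B.y = -31.20.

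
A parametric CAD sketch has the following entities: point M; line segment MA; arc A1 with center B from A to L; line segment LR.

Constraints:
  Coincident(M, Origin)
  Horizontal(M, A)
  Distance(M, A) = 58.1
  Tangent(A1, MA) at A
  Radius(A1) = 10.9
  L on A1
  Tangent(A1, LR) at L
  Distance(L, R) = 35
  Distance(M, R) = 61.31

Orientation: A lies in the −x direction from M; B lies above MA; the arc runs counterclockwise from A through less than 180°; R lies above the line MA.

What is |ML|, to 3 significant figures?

48.2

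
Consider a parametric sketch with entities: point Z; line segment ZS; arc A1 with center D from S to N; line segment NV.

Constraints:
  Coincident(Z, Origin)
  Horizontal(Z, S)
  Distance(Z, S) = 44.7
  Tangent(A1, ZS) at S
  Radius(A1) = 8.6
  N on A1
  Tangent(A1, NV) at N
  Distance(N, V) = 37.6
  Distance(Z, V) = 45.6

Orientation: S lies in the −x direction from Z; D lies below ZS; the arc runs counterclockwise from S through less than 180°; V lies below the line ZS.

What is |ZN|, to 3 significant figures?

52.6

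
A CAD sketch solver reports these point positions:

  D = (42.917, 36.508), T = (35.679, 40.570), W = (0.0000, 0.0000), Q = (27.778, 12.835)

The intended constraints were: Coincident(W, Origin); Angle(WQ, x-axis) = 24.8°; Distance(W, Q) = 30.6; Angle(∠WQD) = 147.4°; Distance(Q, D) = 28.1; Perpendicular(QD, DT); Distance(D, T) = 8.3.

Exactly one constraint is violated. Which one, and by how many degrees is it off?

Perpendicular(QD, DT) — off by 3.30°.

W = (0.00, 0.00) ✓; WQ at 24.80° ✓; |WQ| = 30.60 ✓; ∠WQD = 147.4° ✓; |QD| = 28.10 ✓; ∠(QD, DT) = 93.30° ✗; |DT| = 8.300 ✓.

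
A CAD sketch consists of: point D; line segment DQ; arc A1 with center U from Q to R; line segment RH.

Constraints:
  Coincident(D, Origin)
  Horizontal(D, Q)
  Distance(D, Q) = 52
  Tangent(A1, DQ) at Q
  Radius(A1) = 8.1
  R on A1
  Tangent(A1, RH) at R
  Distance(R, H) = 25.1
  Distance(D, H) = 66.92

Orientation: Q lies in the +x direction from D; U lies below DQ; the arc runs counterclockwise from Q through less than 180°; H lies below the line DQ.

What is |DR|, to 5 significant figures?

46.641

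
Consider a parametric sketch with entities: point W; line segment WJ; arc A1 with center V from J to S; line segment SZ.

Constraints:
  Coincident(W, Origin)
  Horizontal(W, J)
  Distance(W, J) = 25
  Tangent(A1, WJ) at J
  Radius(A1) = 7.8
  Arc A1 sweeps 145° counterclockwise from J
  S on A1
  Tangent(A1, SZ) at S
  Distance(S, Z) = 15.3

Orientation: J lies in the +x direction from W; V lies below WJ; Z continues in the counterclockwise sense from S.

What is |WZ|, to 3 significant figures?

40.3

On A1, J sits at bearing 90° from V; a 145° counterclockwise sweep puts S at bearing 235°, so S = V + 7.8·(cos 235°, sin 235°) = (20.5, -14.2). Tangency of A1 to SZ means the radius VS is perpendicular to SZ, so SZ runs along (−sin 235°, cos 235°); with |SZ| = 15.3, Z = (33.1, -23.0). Then |WZ| = |Z − W| = 40.3.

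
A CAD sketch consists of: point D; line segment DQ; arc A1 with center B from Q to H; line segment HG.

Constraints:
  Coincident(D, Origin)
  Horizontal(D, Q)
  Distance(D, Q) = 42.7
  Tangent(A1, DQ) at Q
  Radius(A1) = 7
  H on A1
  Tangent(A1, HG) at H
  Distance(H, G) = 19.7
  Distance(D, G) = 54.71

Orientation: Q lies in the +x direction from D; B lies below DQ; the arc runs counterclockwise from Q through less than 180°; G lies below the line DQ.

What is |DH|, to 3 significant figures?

38.3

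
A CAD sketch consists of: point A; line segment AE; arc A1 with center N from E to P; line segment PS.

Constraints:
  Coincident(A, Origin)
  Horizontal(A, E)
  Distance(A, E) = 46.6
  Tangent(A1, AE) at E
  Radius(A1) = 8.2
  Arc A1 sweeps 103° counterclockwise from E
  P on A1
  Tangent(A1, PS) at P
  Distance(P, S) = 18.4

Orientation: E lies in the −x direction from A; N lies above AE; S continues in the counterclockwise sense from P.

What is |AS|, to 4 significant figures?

51.09

A is at the origin; AE is horizontal with |AE| = 46.6 and E on the −x side, so E = (-46.60, 0.000). Tangency of A1 to AE means the radius NE is perpendicular to AE, so N = E + (0, 8.2) = (-46.60, 8.200). On A1, E sits at bearing -90° from N; a 103° counterclockwise sweep puts P at bearing 13°, so P = N + 8.2·(cos 13°, sin 13°) = (-38.61, 10.04). Tangency of A1 to PS means the radius NP is perpendicular to PS, so PS runs along (−sin 13°, cos 13°); with |PS| = 18.4, S = (-42.75, 27.97). Then |AS| = |S − A| = 51.09.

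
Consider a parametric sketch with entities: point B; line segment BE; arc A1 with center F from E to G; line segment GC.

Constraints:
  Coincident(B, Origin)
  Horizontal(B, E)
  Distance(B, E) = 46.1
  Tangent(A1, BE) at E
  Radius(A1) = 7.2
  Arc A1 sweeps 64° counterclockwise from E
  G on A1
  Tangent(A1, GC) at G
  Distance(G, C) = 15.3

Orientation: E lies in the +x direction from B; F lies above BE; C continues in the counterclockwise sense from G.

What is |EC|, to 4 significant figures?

22.14

On A1, E sits at bearing -90° from F; a 64° counterclockwise sweep puts G at bearing -26°, so G = F + 7.2·(cos -26°, sin -26°) = (52.57, 4.044). Since A1 is tangent to GC there, FG ⟂ GC, so GC runs along (−sin -26°, cos -26°); with |GC| = 15.3, C = (59.28, 17.80). Then |EC| = |C − E| = 22.14.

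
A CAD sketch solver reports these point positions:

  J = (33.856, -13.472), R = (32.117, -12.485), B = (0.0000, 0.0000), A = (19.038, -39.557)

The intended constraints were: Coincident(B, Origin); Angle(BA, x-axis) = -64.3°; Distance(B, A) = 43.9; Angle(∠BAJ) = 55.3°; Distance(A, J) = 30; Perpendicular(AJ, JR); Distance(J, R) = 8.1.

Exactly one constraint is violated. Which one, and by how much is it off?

Distance(J, R) = 8.1 — off by 6.10.

B = (0.00, 0.00) ✓; BA at -64.30° ✓; |BA| = 43.90 ✓; ∠BAJ = 55.30° ✓; |AJ| = 30.00 ✓; ∠(AJ, JR) = 90.02° ✓; |JR| = 2.000 ✗.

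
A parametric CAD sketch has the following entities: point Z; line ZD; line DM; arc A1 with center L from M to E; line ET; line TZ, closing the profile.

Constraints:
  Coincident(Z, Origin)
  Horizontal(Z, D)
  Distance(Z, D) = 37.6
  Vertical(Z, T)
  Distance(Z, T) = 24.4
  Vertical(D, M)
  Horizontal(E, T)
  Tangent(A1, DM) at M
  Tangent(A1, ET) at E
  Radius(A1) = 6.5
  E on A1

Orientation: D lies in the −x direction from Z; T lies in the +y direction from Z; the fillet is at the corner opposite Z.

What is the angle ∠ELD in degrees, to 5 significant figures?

160.04°

Z is at the origin; ZD is horizontal with |ZD| = 37.6 and D on the −x side, so D = (-37.600, 0.0000). ZT is vertical with |ZT| = 24.4 and T on the +y side, so T = (0.0000, 24.400). The virtual corner opposite Z is at (-37.600, 24.400). A1 meets DM tangentially, so LM is at right angles to DM and A1 meets ET tangentially, so LE is at right angles to ET, with radius 6.5, so the center L sits 6.5 in from both sides at L = (-31.100, 17.900). That places the tangent points at M = (-37.600, 17.900) on DM and E = (-31.100, 24.400) on ET. Then cos ∠ELD = LE·LD / (|LE||LD|), giving 160.04°.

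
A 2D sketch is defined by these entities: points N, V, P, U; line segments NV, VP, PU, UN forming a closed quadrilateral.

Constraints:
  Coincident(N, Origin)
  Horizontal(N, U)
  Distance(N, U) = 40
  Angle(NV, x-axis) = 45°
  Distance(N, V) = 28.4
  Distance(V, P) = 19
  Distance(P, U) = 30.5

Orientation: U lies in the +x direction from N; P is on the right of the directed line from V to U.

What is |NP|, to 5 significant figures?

10.611

Checks: |VP| = 19.00 ✓; |PU| = 30.50 ✓.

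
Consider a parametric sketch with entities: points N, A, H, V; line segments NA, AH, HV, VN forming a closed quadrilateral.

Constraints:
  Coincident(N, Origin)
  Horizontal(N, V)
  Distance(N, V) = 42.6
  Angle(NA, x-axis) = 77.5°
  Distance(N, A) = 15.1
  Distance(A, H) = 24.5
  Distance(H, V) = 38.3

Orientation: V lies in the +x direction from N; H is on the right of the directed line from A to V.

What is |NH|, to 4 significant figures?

11.13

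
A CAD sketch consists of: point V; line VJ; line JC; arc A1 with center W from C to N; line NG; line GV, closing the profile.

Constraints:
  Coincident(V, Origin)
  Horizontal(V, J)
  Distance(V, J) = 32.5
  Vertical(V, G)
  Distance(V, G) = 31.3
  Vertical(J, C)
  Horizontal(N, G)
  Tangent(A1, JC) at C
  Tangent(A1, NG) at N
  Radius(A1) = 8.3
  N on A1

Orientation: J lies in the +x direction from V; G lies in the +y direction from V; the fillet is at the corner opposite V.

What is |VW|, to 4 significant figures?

33.39

VG is vertical with |VG| = 31.3 and G on the +y side, so G = (0.000, 31.30). The virtual corner opposite V is at (32.50, 31.30). A1 meets JC tangentially, so WC is at right angles to JC and A1 meets NG tangentially, so WN is at right angles to NG, with radius 8.3, so the center W sits 8.3 in from both sides at W = (24.20, 23.00). Then |VW| = |W − V| = 33.39.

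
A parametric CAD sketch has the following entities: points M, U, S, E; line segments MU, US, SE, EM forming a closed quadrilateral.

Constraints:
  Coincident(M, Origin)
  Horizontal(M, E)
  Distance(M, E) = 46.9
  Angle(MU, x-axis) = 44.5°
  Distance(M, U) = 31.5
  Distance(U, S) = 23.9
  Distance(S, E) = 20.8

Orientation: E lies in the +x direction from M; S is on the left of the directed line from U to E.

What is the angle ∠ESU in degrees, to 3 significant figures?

94.6°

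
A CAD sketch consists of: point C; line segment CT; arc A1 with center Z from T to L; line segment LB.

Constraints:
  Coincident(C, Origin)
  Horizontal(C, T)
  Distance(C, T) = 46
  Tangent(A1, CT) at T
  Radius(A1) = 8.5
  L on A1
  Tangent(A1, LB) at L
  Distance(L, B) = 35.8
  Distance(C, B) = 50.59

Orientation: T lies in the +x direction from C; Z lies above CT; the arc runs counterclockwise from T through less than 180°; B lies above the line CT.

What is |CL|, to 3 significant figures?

54.3

Checks: |ZL| = 8.500 ✓; ∠(ZL, LB) = 90.00° ✓; |LB| = 35.80 ✓; |CB| = 50.59 ✓.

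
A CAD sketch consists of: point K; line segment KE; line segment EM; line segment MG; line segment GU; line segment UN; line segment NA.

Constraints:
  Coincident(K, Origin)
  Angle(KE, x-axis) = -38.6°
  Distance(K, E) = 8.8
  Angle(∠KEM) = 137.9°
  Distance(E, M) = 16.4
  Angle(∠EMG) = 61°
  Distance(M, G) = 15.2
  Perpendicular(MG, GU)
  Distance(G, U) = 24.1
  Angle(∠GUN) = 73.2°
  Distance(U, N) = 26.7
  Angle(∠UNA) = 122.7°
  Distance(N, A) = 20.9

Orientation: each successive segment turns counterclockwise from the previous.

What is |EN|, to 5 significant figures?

18.424

K is at the origin; KE runs at -38.6° with length 8.8, so E = (6.8774, -5.4901). ∠KEM = 137.9° gives EM at 3.5000° from the x-axis; with |EM| = 16.4, M = (23.247, -4.4889). ∠EMG = 61.0° gives MG at 122.50° from the x-axis; with |MG| = 15.2, G = (15.080, 8.3306). MG is perpendicular to GU, so GU runs at -147.50°; with |GU| = 24.1, U = (-5.2459, -4.6183). ∠GUN = 73.2° gives UN at -40.700° from the x-axis; with |UN| = 26.7, N = (14.996, -22.029). Then |EN| = |N − E| = 18.424.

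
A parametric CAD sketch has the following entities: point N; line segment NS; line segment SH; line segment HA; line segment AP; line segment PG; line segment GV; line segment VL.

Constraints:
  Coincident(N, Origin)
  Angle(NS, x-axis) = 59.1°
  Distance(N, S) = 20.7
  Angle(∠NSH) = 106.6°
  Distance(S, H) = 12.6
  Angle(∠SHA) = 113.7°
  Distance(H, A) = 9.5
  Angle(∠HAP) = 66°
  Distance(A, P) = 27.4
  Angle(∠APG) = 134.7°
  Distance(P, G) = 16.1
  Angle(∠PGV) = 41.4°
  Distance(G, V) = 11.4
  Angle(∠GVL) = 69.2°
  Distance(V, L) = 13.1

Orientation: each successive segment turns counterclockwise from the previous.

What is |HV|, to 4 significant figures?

23.57

N is at the origin; NS runs at 59.1° with length 20.7, so S = (10.63, 17.76). ∠NSH = 106.6° gives SH at 132.5° from the x-axis; with |SH| = 12.6, H = (2.118, 27.05). ∠SHA = 113.7° gives HA at -161.2° from the x-axis; with |HA| = 9.5, A = (-6.875, 23.99). ∠HAP = 66.0° gives AP at -47.20° from the x-axis; with |AP| = 27.4, P = (11.74, 3.886). ∠APG = 134.7° gives PG at -1.900° from the x-axis; with |PG| = 16.1, G = (27.83, 3.352). ∠PGV = 41.4° gives GV at 136.7° from the x-axis; with |GV| = 11.4, V = (19.54, 11.17). Then |HV| = |V − H| = 23.57.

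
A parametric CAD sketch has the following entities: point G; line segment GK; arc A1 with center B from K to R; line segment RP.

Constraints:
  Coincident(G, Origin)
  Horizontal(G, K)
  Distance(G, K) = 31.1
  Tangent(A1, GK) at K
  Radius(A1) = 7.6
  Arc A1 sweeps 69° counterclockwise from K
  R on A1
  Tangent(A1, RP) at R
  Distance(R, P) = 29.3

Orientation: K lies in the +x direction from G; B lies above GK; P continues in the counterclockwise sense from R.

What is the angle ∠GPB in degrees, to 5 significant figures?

20.959°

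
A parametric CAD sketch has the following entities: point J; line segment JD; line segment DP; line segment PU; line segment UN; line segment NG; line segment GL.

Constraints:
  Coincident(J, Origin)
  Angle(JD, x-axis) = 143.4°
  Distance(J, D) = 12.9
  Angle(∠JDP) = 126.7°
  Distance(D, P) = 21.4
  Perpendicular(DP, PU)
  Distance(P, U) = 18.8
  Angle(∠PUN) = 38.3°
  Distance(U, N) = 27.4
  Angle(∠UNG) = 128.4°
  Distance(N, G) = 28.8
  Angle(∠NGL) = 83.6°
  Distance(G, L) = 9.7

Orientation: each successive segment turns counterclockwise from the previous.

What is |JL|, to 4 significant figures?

46.98

J is at the origin; JD runs at 143.4° with length 12.9, so D = (-10.36, 7.691). ∠JDP = 126.7° gives DP at -163.3° from the x-axis; with |DP| = 21.4, P = (-30.85, 1.542). DP ⟂ PU, so PU runs at -73.30°; with |PU| = 18.8, U = (-25.45, -16.47). ∠PUN = 38.3° gives UN at 68.40° from the x-axis; with |UN| = 27.4, N = (-15.36, 9.011). ∠UNG = 128.4° gives NG at 120.0° from the x-axis; with |NG| = 28.8, G = (-29.76, 33.95). ∠NGL = 83.6° gives GL at -143.6° from the x-axis; with |GL| = 9.7, L = (-37.57, 28.20). Then |JL| = |L − J| = 46.98.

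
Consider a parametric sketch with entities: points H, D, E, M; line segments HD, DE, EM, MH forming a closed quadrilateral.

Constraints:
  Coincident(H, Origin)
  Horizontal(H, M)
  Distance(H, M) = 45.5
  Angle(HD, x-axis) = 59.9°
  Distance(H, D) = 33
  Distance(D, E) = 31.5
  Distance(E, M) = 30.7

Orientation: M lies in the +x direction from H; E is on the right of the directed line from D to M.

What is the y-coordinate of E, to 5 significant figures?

-2.9087

Checks: |DE| = 31.50 ✓; |EM| = 30.70 ✓.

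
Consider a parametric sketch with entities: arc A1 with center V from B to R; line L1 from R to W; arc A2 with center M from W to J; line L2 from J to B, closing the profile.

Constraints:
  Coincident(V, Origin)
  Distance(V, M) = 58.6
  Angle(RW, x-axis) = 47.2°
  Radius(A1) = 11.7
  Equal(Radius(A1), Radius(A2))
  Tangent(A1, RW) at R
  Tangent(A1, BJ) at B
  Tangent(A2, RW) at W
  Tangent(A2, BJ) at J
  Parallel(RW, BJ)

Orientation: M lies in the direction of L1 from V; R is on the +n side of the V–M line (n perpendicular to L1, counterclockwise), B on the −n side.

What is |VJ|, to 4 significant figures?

59.76

Tangency of A1 to both parallel lines with radius 11.7 puts R and B at V ± 11.7·n: R = (-8.585, 7.949), B = (8.585, -7.949). Equal radii place W and J the same way about M: W = M + 11.7·n = (31.23, 50.95), J = M − 11.7·n = (48.40, 35.05). Then |VJ| = |J − V| = 59.76.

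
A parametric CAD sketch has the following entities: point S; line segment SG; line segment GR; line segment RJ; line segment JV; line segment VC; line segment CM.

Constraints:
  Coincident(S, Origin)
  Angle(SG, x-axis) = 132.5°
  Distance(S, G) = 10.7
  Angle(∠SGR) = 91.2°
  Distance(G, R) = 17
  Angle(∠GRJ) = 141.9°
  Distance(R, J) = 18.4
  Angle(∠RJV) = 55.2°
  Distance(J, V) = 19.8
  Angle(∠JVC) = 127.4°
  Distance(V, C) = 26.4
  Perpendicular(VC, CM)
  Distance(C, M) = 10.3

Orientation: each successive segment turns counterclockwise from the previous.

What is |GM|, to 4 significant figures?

7.178

S is at the origin; SG runs at 132.5° with length 10.7, so G = (-7.229, 7.889). ∠SGR = 91.2° gives GR at -138.7° from the x-axis; with |GR| = 17.0, R = (-20.00, -3.331). ∠GRJ = 141.9° gives RJ at -100.6° from the x-axis; with |RJ| = 18.4, J = (-23.39, -21.42). ∠RJV = 55.2° gives JV at 24.20° from the x-axis; with |JV| = 19.8, V = (-5.325, -13.30). ∠JVC = 127.4° gives VC at 76.80° from the x-axis; with |VC| = 26.4, C = (0.7034, 12.40). The perpendicularity gives CM at right angles to VC, so CM runs at 166.8°; with |CM| = 10.3, M = (-9.324, 14.75). Then |GM| = |M − G| = 7.178.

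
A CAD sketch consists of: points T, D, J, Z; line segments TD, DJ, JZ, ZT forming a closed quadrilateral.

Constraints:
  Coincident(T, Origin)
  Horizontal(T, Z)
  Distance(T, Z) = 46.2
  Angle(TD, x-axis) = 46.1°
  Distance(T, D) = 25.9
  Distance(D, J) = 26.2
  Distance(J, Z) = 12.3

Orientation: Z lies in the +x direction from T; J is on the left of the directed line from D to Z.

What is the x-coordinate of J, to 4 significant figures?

43.28

Checks: |DJ| = 26.20 ✓; |JZ| = 12.30 ✓.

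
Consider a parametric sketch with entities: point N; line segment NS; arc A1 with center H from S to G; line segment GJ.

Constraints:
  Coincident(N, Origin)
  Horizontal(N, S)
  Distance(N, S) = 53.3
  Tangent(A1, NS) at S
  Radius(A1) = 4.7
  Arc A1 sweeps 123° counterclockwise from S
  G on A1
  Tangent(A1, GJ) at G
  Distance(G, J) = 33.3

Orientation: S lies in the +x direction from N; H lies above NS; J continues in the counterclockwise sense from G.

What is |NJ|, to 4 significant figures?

52.61

On A1, S sits at bearing -90° from H; a 123° counterclockwise sweep puts G at bearing 33°, so G = H + 4.7·(cos 33°, sin 33°) = (57.24, 7.260). Since A1 is tangent to GJ there, HG ⟂ GJ, so GJ runs along (−sin 33°, cos 33°); with |GJ| = 33.3, J = (39.11, 35.19). Then |NJ| = |J − N| = 52.61.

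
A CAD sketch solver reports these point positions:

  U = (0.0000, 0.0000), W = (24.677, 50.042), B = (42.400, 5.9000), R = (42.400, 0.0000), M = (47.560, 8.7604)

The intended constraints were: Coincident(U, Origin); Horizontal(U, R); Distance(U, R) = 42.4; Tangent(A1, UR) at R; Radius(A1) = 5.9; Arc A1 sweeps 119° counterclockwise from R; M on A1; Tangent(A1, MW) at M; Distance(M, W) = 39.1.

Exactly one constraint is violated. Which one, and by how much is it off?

Distance(M, W) = 39.1 — off by 8.10.

U = (0.00, 0.00) ✓; U.y = 0.00, R.y = 0.00 ✓; |UR| = 42.40 ✓; ∠(BR, RU) = 90.00° ✓; |BR| = 5.900 ✓; bearing(B→M) − bearing(B→R) = 119.0° ✓; |BM| = 5.900 ✓; ∠(BM, MW) = 90.00° ✓; |MW| = 47.20 ✗.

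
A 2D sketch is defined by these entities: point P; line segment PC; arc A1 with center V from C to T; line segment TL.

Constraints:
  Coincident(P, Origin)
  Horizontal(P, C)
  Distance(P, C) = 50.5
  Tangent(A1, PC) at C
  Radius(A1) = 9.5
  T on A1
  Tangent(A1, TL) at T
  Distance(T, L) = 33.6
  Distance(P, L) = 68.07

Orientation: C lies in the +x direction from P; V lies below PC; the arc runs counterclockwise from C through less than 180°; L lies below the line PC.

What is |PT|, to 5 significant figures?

43.251

P is at the origin; PC is horizontal with |PC| = 50.5 and C on the +x side, so C = (50.500, 0.0000). A1 meets PC tangentially, so VC is at right angles to PC, so V = C + (0, -9.5) = (50.500, -9.5000). Since VT ⟂ TL (tangency), |VL| = √(9.5² + 33.6²) = 34.917 regardless of where T sits on A1. So L lies on both circle(P, 68.07) and circle(V, 34.917); the below-PC intersection is L = (51.596, -44.400). T is the foot of the tangent from L: T = (41.444, -12.370).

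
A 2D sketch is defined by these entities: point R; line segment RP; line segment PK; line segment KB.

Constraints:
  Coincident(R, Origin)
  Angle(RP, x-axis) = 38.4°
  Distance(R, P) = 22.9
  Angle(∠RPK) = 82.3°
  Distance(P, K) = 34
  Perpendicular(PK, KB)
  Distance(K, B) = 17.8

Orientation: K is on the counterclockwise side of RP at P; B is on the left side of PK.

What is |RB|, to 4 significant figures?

31.32

∠RPK = 82.3°, so PK runs at 38.4° + (180° − 82.3°) = 136.1° from the x-axis; with |PK| = 34.0, K = P + 34.0·(cos 136.1°, sin 136.1°) = (-6.552, 37.80). The perpendicularity gives KB at right angles to PK; with |KB| = 17.8 on the left of PK, B = K + 17.8·(-0.6934, -0.7206) = (-18.89, 24.97). Then |RB| = |B − R| = 31.32.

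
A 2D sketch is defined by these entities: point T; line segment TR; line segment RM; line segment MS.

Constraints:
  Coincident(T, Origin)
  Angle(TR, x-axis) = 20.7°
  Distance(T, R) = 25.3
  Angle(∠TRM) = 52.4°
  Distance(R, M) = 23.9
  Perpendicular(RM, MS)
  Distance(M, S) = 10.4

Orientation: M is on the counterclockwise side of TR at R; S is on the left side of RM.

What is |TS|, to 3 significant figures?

12.8

T is at the origin; TR runs at 20.7° with length 25.3, so R = 25.3·(cos 20.7°, sin 20.7°) = (23.7, 8.94). ∠TRM = 52.4°, so RM runs at 20.7° + (180° − 52.4°) = 148° from the x-axis; with |RM| = 23.9, M = R + 23.9·(cos 148°, sin 148°) = (3.33, 21.5). The perpendicularity gives MS at right angles to RM; with |MS| = 10.4 on the left of RM, S = M + 10.4·(-0.525, -0.851) = (-2.13, 12.7). Then |TS| = |S − T| = 12.8.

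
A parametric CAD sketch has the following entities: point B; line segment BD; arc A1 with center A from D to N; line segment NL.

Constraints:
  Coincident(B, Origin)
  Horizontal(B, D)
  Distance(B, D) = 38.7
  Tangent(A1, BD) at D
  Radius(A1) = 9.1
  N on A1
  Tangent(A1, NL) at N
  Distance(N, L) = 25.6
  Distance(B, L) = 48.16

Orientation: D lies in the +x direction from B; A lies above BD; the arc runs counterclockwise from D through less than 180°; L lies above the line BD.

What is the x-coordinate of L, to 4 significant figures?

32.49

B is at the origin; B and D share the same y with |BD| = 38.7 and D on the +x side, so D = (38.70, 0.000). A1 meets BD tangentially, so AD is at right angles to BD, so A = D + (0, 9.1) = (38.70, 9.100). Since AN ⟂ NL (tangency), |AL| = √(9.1² + 25.6²) = 27.17 regardless of where N sits on A1. So L lies on both circle(B, 48.16) and circle(A, 27.17); the above-BD intersection is L = (32.49, 35.55). N is the foot of the tangent from L: N = (46.35, 14.03).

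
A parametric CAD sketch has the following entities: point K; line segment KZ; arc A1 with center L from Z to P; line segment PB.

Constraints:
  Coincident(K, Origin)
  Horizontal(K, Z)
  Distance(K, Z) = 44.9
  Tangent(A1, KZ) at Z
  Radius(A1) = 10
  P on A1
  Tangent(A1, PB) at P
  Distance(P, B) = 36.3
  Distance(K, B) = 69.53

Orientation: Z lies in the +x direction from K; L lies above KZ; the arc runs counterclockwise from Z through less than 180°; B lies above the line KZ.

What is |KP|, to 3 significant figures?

55.9

Checks: |LP| = 10.00 ✓; ∠(LP, PB) = 90.00° ✓; |PB| = 36.30 ✓; |KB| = 69.53 ✓.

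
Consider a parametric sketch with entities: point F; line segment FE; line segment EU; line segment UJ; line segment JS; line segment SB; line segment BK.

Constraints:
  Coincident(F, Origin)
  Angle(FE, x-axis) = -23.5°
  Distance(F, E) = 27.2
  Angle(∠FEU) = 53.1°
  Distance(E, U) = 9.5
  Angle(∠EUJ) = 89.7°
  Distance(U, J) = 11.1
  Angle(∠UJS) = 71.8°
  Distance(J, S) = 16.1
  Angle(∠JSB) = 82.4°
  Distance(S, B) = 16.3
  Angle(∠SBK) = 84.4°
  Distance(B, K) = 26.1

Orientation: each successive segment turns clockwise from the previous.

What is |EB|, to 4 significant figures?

8.751

∠UJS = 71.8° gives JS at 11.10° from the x-axis; with |JS| = 16.1, S = (27.05, -2.759). ∠JSB = 82.4° gives SB at -86.50° from the x-axis; with |SB| = 16.3, B = (28.05, -19.03). Then |EB| = |B − E| = 8.751.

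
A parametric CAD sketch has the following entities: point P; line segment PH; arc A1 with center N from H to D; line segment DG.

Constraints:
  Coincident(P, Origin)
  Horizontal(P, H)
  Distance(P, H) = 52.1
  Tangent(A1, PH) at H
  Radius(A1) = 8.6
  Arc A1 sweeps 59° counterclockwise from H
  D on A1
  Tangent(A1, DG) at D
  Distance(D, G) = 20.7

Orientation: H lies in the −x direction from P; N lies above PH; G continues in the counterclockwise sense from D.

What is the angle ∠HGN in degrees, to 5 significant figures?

14.110°

P is at the origin; P and H share the same y with |PH| = 52.1 and H on the −x side, so H = (-52.100, 0.0000). The tangent condition forces NH to be normal to PH, so N = H + (0, 8.6) = (-52.100, 8.6000). On A1, H sits at bearing -90° from N; a 59° counterclockwise sweep puts D at bearing -31°, so D = N + 8.6·(cos -31°, sin -31°) = (-44.728, 4.1707). A1 meets DG tangentially, so ND is at right angles to DG, so DG runs along (−sin -31°, cos -31°); with |DG| = 20.7, G = (-34.067, 21.914). Then cos ∠HGN = GH·GN / (|GH||GN|), giving 14.110°.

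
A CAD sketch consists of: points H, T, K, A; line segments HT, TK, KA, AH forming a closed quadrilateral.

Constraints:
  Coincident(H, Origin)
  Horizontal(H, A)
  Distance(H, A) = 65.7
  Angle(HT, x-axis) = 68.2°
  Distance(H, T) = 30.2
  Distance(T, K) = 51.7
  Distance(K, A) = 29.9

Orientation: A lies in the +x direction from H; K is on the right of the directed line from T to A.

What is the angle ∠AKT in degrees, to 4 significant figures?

93.49°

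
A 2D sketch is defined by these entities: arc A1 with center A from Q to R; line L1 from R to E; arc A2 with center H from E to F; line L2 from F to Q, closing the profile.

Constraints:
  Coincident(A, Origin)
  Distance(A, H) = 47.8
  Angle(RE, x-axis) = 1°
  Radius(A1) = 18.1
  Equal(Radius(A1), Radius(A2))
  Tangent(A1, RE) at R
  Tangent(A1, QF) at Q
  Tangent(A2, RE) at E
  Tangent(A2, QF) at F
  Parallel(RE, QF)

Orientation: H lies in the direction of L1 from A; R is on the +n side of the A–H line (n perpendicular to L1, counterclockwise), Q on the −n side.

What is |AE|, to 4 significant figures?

51.11

Tangency of A1 to both parallel lines with radius 18.1 puts R and Q at A ± 18.1·n: R = (-0.3159, 18.10), Q = (0.3159, -18.10). Equal radii place E and F the same way about H: E = H + 18.1·n = (47.48, 18.93), F = H − 18.1·n = (48.11, -17.26). Then |AE| = |E − A| = 51.11.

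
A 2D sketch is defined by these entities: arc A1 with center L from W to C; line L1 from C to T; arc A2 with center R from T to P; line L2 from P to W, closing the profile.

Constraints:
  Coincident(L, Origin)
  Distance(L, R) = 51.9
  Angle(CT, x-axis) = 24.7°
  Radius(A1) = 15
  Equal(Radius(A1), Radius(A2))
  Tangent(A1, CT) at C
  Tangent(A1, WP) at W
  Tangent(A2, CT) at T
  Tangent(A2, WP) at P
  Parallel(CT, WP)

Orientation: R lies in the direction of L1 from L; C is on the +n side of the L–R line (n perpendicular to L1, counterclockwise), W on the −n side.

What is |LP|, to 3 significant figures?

54.0

The slot axis is L1's direction at 24.7°, so u = (cos 24.7°, sin 24.7°) = (0.909, 0.418) and n = (−sin 24.7°, cos 24.7°) = (-0.418, 0.909). L is at the origin and R lies 51.9 along u from L, so R = 51.9·u = (47.2, 21.7). Tangency of A1 to both parallel lines with radius 15.0 puts C and W at L ± 15.0·n: C = (-6.27, 13.6), W = (6.27, -13.6). Equal radii place T and P the same way about R: T = R + 15.0·n = (40.9, 35.3), P = R − 15.0·n = (53.4, 8.06). Then |LP| = |P − L| = 54.0.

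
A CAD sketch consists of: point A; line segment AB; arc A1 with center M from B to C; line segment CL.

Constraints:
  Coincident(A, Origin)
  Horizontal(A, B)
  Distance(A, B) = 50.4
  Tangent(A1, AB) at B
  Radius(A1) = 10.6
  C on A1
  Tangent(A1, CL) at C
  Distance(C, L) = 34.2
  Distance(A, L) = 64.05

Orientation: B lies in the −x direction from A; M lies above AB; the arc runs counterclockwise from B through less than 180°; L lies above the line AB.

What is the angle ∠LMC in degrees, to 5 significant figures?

72.780°

Checks: A = (0.00, 0.00) ✓; |MC| = 10.60 ✓; ∠(MC, CL) = 90.00° ✓; |CL| = 34.20 ✓; |AL| = 64.05 ✓.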